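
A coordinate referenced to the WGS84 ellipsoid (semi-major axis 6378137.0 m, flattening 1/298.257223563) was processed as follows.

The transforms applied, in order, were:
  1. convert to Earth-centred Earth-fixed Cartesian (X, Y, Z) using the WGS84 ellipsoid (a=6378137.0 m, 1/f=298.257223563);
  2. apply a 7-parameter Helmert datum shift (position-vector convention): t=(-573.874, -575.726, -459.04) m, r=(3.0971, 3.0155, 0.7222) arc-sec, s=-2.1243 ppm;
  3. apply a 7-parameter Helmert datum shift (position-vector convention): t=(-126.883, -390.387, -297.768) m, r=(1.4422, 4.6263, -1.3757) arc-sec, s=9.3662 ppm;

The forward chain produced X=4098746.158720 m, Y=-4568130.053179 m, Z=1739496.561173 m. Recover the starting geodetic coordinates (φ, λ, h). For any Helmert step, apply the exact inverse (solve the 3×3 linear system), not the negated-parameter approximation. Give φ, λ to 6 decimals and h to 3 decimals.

φ=15.934899°, λ=-48.089152°, h=2517.509 m

start: X=4098746.1587, Y=-4568130.0532, Z=1739496.5612 m
→ Helmert⁻¹: X=4098826.0914, Y=-4567657.3814, Z=1739901.9034
→ Helmert⁻¹: X=4099367.2377, Y=-4567079.5767, Z=1740493.1468
→ geod (Bowring, a=6378137.000): φ=15.93489900°, λ=-48.08915200°, h=2517.5090 m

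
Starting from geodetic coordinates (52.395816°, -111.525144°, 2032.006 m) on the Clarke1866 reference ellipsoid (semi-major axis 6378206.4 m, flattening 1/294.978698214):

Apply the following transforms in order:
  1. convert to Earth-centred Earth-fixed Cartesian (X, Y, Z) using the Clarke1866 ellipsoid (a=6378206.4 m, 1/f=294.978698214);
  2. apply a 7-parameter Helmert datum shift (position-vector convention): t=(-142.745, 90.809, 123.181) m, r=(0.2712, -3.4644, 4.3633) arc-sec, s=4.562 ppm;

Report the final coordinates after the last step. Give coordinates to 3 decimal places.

X=-1431667.076 m, Y=-3629391.014 m, Z=5031322.262 m

start: φ=52.395816°, λ=-111.525144°, h=2032.006 m
→ ECEF (a=6378206.400, f=1/294.978698214): X=-1431510.0729, Y=-3629428.3686, Z=5031204.9443
→ Helmert 7p (PV): X=-1431667.0755, Y=-3629391.0143, Z=5031322.2620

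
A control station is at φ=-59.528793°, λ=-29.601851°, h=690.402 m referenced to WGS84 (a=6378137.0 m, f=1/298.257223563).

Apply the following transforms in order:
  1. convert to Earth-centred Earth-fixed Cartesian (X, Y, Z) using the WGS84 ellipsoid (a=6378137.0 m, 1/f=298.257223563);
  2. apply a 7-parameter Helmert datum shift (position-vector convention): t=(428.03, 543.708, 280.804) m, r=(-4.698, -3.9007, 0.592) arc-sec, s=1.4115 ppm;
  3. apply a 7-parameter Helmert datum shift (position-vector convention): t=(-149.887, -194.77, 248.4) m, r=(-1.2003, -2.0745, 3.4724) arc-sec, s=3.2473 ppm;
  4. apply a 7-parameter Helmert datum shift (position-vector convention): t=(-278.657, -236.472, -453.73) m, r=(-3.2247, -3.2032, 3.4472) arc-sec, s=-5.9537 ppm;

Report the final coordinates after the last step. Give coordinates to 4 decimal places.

X=2819852.3619 m, Y=-1601875.3221 m, Z=-5474358.4728 m

start: φ=-59.528793°, λ=-29.601851°, h=690.402 m
→ ECEF (a=6378137.000, f=1/298.257223563): X=2819554.6068, Y=-1601850.4312, Z=-5474637.3539
→ Helmert 7p (PV): X=2820094.7458, Y=-1601425.5853, Z=-5474274.4717
→ Helmert 7p (PV): X=2820036.0335, Y=-1601609.9362, Z=-5474006.1661
→ Helmert 7p (PV): X=2819852.3619, Y=-1601875.3221, Z=-5474358.4728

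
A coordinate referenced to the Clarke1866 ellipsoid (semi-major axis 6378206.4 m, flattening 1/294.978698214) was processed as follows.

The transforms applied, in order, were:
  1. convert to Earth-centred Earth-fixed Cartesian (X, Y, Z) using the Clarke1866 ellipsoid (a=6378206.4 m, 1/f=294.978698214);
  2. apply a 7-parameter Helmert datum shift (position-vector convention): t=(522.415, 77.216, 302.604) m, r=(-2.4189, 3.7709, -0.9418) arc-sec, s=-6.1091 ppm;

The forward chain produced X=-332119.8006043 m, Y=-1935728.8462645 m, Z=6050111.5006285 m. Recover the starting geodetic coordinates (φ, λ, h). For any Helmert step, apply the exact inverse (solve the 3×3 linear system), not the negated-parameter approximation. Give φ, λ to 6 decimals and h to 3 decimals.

φ=72.126161°, λ=-99.752852°, h=2077.246 m

start: X=-332119.8006, Y=-1935728.8463, Z=6050111.5006 m
→ Helmert⁻¹: X=-332746.0103, Y=-1935890.3548, Z=6049817.0700
→ geod (Bowring, a=6378206.400): φ=72.12616100°, λ=-99.75285200°, h=2077.2460 m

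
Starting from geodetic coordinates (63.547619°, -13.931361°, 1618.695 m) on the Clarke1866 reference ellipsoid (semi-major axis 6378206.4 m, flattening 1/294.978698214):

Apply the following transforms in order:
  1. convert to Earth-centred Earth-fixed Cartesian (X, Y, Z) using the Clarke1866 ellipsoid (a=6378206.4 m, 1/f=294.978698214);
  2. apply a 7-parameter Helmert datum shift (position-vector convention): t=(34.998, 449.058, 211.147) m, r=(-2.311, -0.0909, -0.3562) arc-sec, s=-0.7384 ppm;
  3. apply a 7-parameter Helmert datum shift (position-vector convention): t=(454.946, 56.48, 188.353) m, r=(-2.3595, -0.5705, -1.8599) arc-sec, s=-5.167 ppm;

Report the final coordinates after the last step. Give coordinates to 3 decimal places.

start: φ=63.547619°, λ=-13.931361°, h=1618.695 m
→ ECEF (a=6378206.400, f=1/294.978698214): X=2765833.7425, Y=-686081.4725, Z=5688685.8036
→ Helmert 7p (PV): X=2765863.0064, Y=-685572.9480, Z=5688901.6558
→ Helmert 7p (PV): X=2766281.7448, Y=-685472.7894, Z=5689076.1066

X=2766281.745 m, Y=-685472.789 m, Z=5689076.107 m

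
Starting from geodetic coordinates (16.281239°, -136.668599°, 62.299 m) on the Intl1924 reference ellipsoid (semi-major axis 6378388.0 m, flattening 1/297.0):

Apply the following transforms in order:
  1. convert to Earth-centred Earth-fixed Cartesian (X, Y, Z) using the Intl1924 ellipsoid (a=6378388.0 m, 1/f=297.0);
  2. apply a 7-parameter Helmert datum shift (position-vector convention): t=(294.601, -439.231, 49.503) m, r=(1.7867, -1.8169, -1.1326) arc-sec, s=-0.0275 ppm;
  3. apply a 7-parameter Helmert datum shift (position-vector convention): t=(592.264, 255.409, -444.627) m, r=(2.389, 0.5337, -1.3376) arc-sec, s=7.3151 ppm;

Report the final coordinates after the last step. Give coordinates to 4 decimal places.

X=-4453984.4924 m, Y=-4202778.9281 m, Z=1776166.9477 m

start: φ=16.281239°, λ=-136.668599°, h=62.299 m
→ ECEF (a=6378388.000, f=1/297.0): X=-4454777.5092, Y=-4202581.8573, Z=1776661.9225
→ Helmert 7p (PV): X=-4454521.5119, Y=-4203011.9013, Z=1776635.7330
→ Helmert 7p (PV): X=-4453984.4924, Y=-4202778.9281, Z=1776166.9477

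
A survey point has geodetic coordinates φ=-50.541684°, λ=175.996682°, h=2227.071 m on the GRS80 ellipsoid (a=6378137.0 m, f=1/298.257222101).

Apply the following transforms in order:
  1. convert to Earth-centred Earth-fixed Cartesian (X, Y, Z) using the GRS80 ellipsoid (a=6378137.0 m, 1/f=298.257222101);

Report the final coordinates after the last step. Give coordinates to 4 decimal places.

X=-4053026.3885 m, Y=283651.0736 m, Z=-4903020.1778 m

start: φ=-50.541684°, λ=175.996682°, h=2227.071 m
→ ECEF (a=6378137.000, f=1/298.257222101): X=-4053026.3885, Y=283651.0736, Z=-4903020.1778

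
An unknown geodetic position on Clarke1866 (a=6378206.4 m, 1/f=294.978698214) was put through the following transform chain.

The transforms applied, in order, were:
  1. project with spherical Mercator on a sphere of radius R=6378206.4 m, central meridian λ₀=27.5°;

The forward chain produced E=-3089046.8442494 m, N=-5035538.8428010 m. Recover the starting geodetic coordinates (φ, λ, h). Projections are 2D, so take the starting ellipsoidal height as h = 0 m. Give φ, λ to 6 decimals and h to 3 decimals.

start: E=-3089046.8442, N=-5035538.8428 m
→ merc⁻¹: φ=-41.15671100°, λ=-0.24907800°

φ=-41.156711°, λ=-0.249078°, h=0.000 m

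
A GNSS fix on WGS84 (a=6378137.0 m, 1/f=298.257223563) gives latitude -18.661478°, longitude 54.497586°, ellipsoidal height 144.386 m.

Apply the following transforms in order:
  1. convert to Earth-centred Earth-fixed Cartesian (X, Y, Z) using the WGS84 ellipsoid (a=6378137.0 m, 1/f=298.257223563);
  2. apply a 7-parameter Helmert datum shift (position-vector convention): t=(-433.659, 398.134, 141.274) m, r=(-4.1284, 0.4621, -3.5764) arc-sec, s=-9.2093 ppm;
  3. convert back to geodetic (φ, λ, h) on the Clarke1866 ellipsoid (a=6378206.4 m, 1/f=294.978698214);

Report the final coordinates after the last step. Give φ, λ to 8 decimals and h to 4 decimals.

start: φ=-18.661478°, λ=54.497586°, h=144.386 m
→ ECEF (a=6378137.000, f=1/298.257223563): X=3510567.8374, Y=4921196.0028, Z=-2027930.2855
→ Helmert 7p (PV): X=3510182.6326, Y=4921447.3585, Z=-2027876.6975
→ geod (Bowring, a=6378206.400): φ=-18.66237416°, λ=54.50194184°, h=64.0681 m

φ=-18.66237416°, λ=54.50194184°, h=64.0681 m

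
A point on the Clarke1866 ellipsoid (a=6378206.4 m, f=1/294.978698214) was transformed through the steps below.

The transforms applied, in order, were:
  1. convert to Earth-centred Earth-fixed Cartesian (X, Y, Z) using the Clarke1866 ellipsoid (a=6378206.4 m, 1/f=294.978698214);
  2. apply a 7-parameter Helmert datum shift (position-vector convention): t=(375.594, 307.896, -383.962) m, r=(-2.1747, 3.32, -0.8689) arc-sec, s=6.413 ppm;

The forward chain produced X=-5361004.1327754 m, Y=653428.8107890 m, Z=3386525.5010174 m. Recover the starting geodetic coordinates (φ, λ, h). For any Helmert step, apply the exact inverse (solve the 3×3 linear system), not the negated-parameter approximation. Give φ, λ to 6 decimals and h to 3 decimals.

start: X=-5361004.1328, Y=653428.8108, Z=3386525.5010 m
→ Helmert⁻¹: X=-5361402.6089, Y=653058.4333, Z=3386808.3321
→ geod (Bowring, a=6378206.400): φ=32.26579300°, λ=173.05516300°, h=2994.5690 m

φ=32.265793°, λ=173.055163°, h=2994.569 m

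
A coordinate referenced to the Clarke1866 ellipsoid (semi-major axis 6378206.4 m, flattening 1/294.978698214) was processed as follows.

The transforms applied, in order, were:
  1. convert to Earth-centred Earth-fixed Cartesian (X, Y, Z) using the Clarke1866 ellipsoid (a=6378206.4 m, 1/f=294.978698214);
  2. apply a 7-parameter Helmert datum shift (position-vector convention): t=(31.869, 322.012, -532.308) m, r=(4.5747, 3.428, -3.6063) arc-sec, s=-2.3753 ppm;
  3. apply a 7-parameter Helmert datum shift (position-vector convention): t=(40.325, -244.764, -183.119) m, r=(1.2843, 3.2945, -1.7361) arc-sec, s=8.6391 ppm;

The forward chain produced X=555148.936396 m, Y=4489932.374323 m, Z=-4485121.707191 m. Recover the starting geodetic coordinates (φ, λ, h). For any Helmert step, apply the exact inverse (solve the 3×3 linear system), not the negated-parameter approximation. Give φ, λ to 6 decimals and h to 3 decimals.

φ=-44.943816°, λ=82.951784°, h=2490.765 m

start: X=555148.9364, Y=4489932.3743, Z=-4485121.7072 m
→ Helmert⁻¹: X=555137.6571, Y=4490115.0949, Z=-4484918.9335
→ Helmert⁻¹: X=555103.1388, Y=4489713.9924, Z=-4484487.6281
→ geod (Bowring, a=6378206.400): φ=-44.94381600°, λ=82.95178400°, h=2490.7650 m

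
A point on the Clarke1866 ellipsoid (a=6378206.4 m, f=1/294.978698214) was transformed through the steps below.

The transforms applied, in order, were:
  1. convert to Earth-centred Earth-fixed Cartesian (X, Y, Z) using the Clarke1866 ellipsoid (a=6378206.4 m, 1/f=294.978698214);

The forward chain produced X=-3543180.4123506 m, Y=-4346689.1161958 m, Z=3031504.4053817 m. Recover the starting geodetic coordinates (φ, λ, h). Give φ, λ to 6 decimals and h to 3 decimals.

φ=28.557979°, λ=-129.185014°, h=1485.285 m

start: X=-3543180.4124, Y=-4346689.1162, Z=3031504.4054 m
→ geod (Bowring, a=6378206.400): φ=28.55797900°, λ=-129.18501400°, h=1485.2850 m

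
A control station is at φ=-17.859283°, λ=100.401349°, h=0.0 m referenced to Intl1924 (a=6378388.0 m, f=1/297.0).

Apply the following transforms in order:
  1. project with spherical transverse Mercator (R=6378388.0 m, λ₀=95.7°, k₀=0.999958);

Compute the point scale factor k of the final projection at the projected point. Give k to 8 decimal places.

1.00301480

start: φ=-17.859283°, λ=100.401349°, h=0.000 m
→ into tm (λ₀=95.7°): φ=-17.85928300°, λ−λ₀=4.70134900°
scale k = 1.00301480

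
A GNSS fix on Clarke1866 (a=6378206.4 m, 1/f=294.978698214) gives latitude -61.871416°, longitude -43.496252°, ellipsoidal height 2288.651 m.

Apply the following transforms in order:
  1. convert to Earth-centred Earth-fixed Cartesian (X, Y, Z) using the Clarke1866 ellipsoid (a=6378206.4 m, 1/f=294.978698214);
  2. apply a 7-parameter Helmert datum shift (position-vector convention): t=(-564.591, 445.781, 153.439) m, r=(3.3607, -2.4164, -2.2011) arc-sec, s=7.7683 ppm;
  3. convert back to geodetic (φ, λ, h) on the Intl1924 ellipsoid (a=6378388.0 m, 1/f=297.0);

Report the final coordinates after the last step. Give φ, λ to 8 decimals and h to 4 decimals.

φ=-61.87549317°, λ=-43.49598602°, h=1569.5989 m

start: φ=-61.871416°, λ=-43.496252°, h=2288.651 m
→ ECEF (a=6378206.400, f=1/294.978698214): X=2187895.8812, Y=-2075963.6774, Z=-5603596.5631
→ Helmert 7p (PV): X=2187391.7800, Y=-2075466.0699, Z=-5603494.8473
→ geod (Bowring, a=6378388.000): φ=-61.87549317°, λ=-43.49598602°, h=1569.5989 m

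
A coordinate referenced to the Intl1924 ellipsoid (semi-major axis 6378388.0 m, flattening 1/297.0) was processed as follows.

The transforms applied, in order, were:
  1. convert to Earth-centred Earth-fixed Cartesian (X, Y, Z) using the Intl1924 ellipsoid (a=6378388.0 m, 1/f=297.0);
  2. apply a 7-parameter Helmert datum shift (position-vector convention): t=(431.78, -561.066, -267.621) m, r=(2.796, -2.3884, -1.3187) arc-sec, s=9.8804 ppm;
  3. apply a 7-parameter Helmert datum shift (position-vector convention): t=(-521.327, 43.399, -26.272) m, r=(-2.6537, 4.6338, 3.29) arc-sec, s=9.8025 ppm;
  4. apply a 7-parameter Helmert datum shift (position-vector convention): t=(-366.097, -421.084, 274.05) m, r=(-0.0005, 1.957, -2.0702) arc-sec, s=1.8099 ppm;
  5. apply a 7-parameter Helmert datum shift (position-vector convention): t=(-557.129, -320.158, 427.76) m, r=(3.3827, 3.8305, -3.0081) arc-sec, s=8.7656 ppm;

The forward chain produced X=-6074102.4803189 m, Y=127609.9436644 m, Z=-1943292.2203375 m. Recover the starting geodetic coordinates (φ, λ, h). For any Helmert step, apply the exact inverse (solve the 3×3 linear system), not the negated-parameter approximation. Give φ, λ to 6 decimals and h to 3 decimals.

start: X=-6074102.4803, Y=127609.9437, Z=-1943292.2203 m
→ Helmert⁻¹: X=-6073457.8792, Y=127808.5287, Z=-1943817.8275
→ Helmert⁻¹: X=-6073063.6312, Y=128168.4324, Z=-1944145.9787
→ Helmert⁻¹: X=-6072437.0553, Y=128245.6486, Z=-1944235.4188
→ Helmert⁻¹: X=-6072832.1654, Y=128740.2668, Z=-1943880.0168
→ geod (Bowring, a=6378388.000): φ=-17.85832300°, λ=178.78554700°, h=1275.2840 m

φ=-17.858323°, λ=178.785547°, h=1275.284 m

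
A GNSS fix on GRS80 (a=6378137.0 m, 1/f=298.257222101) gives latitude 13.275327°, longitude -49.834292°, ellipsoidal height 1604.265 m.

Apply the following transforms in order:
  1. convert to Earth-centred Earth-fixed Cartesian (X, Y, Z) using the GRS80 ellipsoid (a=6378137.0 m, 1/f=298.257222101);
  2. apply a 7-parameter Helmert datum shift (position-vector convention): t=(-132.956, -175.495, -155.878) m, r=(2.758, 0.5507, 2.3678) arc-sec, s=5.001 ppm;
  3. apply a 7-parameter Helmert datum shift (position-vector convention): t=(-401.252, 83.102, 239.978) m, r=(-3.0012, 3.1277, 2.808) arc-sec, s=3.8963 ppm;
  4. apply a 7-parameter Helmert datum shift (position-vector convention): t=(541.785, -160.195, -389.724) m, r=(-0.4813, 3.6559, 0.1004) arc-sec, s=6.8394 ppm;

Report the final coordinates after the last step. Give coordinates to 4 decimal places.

start: φ=13.275327°, λ=-49.834292°, h=1604.265 m
→ ECEF (a=6378137.000, f=1/298.257222101): X=4005682.8207, Y=-4745844.1329, Z=1455436.2192
→ Helmert 7p (PV): X=4005628.2628, Y=-4746016.8397, Z=1455213.4673
→ Helmert 7p (PV): X=4005329.2946, Y=-4745876.5248, Z=1455467.4315
→ Helmert 7p (PV): X=4005926.5811, Y=-4746063.8329, Z=1455027.7440

X=4005926.5811 m, Y=-4746063.8329 m, Z=1455027.7440 m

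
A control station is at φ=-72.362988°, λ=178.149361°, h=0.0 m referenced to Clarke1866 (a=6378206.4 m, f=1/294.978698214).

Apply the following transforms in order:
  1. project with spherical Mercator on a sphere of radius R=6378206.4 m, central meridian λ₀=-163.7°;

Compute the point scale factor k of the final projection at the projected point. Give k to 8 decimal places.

3.30048720

start: φ=-72.362988°, λ=178.149361°, h=0.000 m
→ into merc (λ₀=-163.7°): φ=-72.36298800°, λ−λ₀=-18.15063900°
scale k = 3.30048720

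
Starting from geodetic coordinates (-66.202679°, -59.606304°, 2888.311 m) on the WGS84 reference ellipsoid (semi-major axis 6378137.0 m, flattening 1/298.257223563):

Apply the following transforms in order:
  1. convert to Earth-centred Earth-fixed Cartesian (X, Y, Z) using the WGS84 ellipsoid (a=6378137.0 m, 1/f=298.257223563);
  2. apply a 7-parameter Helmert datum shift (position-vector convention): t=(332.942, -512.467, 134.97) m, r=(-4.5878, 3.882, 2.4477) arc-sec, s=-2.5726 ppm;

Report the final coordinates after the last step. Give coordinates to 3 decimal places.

X=1306581.707 m, Y=-2227776.347 m, Z=-5815571.338 m

start: φ=-66.202679°, λ=-59.606304°, h=2888.311 m
→ ECEF (a=6378137.000, f=1/298.257223563): X=1306335.1510, Y=-2227155.7561, Z=-5815746.2210
→ Helmert 7p (PV): X=1306581.7067, Y=-2227776.3467, Z=-5815571.3383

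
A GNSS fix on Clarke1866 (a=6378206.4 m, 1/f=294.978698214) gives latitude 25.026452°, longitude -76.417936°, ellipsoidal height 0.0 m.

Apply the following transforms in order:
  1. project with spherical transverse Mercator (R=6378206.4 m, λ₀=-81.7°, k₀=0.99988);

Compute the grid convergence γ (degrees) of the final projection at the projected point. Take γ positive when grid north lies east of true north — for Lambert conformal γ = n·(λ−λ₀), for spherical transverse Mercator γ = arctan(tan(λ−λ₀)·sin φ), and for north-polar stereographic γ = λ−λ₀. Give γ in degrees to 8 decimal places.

2.23971695

start: φ=25.026452°, λ=-76.417936°, h=0.000 m
→ into tm (λ₀=-81.7°): φ=25.02645200°, λ−λ₀=5.28206400°
convergence γ = 2.23971695°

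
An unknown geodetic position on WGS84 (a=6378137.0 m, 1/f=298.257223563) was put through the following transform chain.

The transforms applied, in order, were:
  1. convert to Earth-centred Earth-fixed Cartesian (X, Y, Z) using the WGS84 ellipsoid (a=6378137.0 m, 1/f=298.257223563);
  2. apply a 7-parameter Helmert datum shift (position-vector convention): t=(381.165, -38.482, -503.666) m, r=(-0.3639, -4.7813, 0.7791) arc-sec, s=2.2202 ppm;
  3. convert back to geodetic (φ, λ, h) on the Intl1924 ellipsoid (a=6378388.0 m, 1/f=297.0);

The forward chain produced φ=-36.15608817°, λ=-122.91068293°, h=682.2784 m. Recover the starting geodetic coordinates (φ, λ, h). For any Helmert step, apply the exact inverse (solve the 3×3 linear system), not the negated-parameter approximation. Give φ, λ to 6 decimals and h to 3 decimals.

φ=-36.150073°, λ=-122.915536°, h=731.181 m

start: φ=-36.156088°, λ=-122.910683°, h=682.278 m
→ ECEF (a=6378388.000, f=1/297.0): X=-2801729.0154, Y=-4329043.6079, Z=-3742651.3400
→ Helmert⁻¹: X=-2802207.0535, Y=-4328978.3283, Z=-3742082.0468
→ geod (Bowring, a=6378137.000): φ=-36.15007300°, λ=-122.91553600°, h=731.1810 m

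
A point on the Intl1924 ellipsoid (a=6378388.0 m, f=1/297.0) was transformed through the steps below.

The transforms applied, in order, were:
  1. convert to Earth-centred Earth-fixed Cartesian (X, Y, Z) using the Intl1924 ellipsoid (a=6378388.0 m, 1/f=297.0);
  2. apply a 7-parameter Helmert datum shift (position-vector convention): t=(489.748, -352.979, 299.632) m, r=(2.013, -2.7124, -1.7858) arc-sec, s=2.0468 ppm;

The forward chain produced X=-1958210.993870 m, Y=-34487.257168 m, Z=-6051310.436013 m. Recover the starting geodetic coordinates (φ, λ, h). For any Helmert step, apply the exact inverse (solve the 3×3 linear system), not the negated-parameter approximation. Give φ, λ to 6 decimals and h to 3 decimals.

φ=-72.174587°, λ=-178.999425°, h=1837.813 m

start: X=-1958210.9939, Y=-34487.2572, Z=-6051310.4360 m
→ Helmert⁻¹: X=-1958776.0153, Y=-34210.2261, Z=-6051571.5897
→ geod (Bowring, a=6378388.000): φ=-72.17458700°, λ=-178.99942500°, h=1837.8130 m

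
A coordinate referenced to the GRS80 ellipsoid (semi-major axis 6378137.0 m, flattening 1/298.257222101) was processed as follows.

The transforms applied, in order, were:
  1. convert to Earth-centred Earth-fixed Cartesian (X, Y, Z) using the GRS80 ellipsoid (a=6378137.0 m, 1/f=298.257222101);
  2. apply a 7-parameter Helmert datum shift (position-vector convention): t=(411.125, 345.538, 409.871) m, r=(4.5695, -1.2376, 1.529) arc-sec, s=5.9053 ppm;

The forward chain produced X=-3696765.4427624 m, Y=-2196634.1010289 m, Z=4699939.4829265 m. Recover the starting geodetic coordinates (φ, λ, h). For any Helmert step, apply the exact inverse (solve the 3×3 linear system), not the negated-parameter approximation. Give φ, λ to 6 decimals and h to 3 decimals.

φ=47.729887°, λ=-149.281300°, h=3844.792 m

start: X=-3696765.4428, Y=-2196634.1010, Z=4699939.4829 m
→ Helmert⁻¹: X=-3697142.8220, Y=-2196835.1468, Z=4699572.7107
→ geod (Bowring, a=6378137.000): φ=47.72988700°, λ=-149.28130000°, h=3844.7920 m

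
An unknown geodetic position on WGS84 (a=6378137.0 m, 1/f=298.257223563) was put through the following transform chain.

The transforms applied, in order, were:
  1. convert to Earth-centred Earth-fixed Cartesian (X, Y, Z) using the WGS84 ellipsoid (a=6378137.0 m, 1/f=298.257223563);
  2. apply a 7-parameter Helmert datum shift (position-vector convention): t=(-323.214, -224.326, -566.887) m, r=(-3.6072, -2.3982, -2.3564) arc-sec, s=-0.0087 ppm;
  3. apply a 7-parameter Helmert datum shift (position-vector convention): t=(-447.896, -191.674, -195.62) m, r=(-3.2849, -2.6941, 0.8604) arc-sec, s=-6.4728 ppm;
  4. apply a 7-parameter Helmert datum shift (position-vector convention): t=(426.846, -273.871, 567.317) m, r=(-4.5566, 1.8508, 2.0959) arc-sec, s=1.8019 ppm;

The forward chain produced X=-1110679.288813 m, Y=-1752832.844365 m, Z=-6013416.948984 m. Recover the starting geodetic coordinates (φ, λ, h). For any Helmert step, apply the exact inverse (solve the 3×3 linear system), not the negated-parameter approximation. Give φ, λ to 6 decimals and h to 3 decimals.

start: X=-1110679.2888, Y=-1752832.8444, Z=-6013416.9490 m
→ Helmert⁻¹: X=-1111067.9759, Y=-1752411.6698, Z=-6014022.1115
→ Helmert⁻¹: X=-1110713.1270, Y=-1752130.9295, Z=-6013878.8144
→ Helmert⁻¹: X=-1110439.8255, Y=-1751814.1423, Z=-6013329.7050
→ geod (Bowring, a=6378137.000): φ=-71.08801200°, λ=-122.36979000°, h=1964.0360 m

φ=-71.088012°, λ=-122.369790°, h=1964.036 m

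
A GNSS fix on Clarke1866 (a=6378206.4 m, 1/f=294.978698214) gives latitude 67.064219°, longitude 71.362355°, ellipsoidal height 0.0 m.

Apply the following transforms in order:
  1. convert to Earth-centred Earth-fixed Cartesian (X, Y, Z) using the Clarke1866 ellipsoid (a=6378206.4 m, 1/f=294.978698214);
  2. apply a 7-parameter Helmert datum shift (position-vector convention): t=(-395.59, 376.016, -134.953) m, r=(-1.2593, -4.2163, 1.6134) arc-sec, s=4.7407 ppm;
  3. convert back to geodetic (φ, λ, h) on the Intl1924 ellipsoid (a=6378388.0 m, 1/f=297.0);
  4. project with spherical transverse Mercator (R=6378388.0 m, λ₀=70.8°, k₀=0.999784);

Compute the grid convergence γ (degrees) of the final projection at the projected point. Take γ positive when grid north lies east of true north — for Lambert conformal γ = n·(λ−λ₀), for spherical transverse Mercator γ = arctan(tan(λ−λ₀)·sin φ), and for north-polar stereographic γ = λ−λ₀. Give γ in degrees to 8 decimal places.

0.53141676

start: φ=67.064219°, λ=71.362355°, h=0.000 m
→ ECEF (a=6378206.400, f=1/294.978698214): X=796636.9568, Y=2362023.9713, Z=5851019.4777
→ Helmert 7p (PV): X=796107.0652, Y=2362453.1384, Z=5850914.1261
→ geod (Bowring, a=6378388.000): φ=67.06094501°, λ=71.37704693°, h=-310.3247 m
→ into tm (λ₀=70.8°): φ=67.06094501°, λ−λ₀=0.57704693°
convergence γ = 0.53141676°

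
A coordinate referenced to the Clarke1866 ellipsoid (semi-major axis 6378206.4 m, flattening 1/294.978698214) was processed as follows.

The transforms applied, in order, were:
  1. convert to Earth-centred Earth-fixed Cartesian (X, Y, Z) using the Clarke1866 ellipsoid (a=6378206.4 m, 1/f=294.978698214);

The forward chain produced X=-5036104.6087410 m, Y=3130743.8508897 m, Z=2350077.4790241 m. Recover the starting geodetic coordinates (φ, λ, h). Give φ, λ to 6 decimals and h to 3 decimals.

start: X=-5036104.6087, Y=3130743.8509, Z=2350077.4790 m
→ geod (Bowring, a=6378206.400): φ=21.75239700°, λ=148.13244400°, h=3359.8680 m

φ=21.752397°, λ=148.132444°, h=3359.868 m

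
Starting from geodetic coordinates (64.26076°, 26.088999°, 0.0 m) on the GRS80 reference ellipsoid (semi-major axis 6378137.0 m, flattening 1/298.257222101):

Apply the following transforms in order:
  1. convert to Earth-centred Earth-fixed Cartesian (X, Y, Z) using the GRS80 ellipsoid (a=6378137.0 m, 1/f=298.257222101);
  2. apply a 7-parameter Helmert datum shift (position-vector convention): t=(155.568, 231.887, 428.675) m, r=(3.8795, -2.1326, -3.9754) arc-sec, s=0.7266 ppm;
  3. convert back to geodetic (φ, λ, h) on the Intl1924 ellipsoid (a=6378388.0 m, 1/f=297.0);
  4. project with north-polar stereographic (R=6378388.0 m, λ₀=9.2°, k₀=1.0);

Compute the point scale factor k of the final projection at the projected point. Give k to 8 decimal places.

start: φ=64.260760°, λ=26.088999°, h=0.000 m
→ ECEF (a=6378137.000, f=1/298.257222101): X=2494439.7165, Y=1221419.5775, Z=5722398.6042
→ Helmert 7p (PV): X=2494561.4731, Y=1221496.6470, Z=5722880.2003
→ geod (Bowring, a=6378388.000): φ=64.26212107°, λ=26.08932229°, h=319.1106 m
→ into stereo (λ₀=9.2°): φ=64.26212107°, λ−λ₀=16.88932229°
scale k = 1.05219402

1.05219402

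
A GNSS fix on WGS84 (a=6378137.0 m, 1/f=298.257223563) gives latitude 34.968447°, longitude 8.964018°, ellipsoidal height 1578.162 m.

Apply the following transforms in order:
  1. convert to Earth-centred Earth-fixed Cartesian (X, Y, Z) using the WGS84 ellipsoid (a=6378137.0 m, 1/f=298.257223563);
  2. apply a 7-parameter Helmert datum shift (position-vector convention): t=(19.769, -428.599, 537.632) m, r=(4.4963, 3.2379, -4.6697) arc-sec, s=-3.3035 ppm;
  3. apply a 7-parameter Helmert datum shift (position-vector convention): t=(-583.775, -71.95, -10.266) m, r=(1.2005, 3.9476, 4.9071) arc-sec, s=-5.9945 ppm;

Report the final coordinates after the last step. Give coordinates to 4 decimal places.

X=5169318.0622 m, Y=814886.2036 m, Z=3636239.3787 m

start: φ=34.968447°, λ=8.964018°, h=1578.162 m
→ ECEF (a=6378137.000, f=1/298.257223563): X=5169804.3915, Y=815488.8014, Z=3635903.4004
→ Helmert 7p (PV): X=5169882.6196, Y=814861.2102, Z=3636365.6435
→ Helmert 7p (PV): X=5169318.0622, Y=814886.2036, Z=3636239.3787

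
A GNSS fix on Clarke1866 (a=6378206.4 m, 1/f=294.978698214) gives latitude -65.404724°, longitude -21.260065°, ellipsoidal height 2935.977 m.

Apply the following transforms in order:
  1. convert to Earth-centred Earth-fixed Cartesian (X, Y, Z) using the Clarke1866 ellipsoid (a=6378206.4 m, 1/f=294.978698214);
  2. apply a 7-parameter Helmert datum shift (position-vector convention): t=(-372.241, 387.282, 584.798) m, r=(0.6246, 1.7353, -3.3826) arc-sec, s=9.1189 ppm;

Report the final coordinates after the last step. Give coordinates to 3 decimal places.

X=2481658.831 m, Y=-965372.080 m, Z=-5778606.417 m

start: φ=-65.404724°, λ=-21.260065°, h=2935.977 m
→ ECEF (a=6378206.400, f=1/294.978698214): X=2482072.8951, Y=-965727.3511, Z=-5779114.7093
→ Helmert 7p (PV): X=2481658.8305, Y=-965372.0800, Z=-5778606.4166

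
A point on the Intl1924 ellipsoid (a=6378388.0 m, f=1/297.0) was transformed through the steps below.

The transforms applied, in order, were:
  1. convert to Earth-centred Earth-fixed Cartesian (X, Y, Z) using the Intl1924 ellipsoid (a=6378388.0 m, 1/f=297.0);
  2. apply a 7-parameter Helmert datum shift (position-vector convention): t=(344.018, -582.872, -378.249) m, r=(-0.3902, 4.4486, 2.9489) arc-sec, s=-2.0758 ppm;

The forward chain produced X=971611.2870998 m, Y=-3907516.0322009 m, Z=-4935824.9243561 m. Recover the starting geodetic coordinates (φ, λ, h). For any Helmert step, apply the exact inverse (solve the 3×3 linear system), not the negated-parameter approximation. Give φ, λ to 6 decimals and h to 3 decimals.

φ=-50.984683°, λ=-76.038543°, h=3700.697 m

start: X=971611.2871, Y=-3907516.0322, Z=-4935824.9244 m
→ Helmert⁻¹: X=971319.8737, Y=-3906945.8203, Z=-4935443.3624
→ geod (Bowring, a=6378388.000): φ=-50.98468300°, λ=-76.03854300°, h=3700.6970 m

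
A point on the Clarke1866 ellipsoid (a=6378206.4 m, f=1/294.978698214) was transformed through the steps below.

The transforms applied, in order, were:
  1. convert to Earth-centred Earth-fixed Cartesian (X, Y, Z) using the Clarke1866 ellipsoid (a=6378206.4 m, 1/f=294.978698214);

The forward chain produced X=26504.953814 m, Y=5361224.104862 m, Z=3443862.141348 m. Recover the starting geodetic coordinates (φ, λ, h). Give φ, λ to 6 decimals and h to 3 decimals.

start: X=26504.9538, Y=5361224.1049, Z=3443862.1413 m
→ geod (Bowring, a=6378206.400): φ=32.89213900°, λ=89.71674200°, h=228.7190 m

φ=32.892139°, λ=89.716742°, h=228.719 m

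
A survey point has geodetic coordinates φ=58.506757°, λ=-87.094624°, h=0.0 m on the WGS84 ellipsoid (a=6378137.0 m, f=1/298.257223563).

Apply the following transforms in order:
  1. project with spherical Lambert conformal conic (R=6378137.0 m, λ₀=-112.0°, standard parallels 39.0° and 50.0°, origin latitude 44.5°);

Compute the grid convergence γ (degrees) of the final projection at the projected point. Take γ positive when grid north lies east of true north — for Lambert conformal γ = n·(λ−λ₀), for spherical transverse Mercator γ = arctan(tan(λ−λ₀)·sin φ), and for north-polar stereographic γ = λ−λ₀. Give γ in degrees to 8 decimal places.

start: φ=58.506757°, λ=-87.094624°, h=0.000 m
→ into lcc (λ₀=-112.0°): φ=58.50675700°, λ−λ₀=24.90537600°
convergence γ = 17.48337752°

17.48337752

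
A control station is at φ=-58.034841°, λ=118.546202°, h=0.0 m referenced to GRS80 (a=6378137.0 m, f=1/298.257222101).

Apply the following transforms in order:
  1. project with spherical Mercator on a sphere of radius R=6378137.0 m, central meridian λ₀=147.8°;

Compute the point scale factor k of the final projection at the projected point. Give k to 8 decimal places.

start: φ=-58.034841°, λ=118.546202°, h=0.000 m
→ into merc (λ₀=147.8°): φ=-58.03484100°, λ−λ₀=-29.25379800°
scale k = 1.88891846

1.88891846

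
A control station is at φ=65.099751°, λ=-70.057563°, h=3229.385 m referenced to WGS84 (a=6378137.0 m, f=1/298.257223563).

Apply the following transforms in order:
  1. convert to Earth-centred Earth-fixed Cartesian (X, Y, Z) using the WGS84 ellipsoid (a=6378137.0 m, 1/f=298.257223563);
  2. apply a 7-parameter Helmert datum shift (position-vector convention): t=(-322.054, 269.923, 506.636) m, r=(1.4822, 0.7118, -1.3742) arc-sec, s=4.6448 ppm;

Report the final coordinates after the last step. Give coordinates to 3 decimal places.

X=918623.808 m, Y=-2532466.521 m, Z=5765842.478 m

start: φ=65.099751°, λ=-70.057563°, h=3229.385 m
→ ECEF (a=6378137.000, f=1/298.257223563): X=918938.5713, Y=-2532677.1282, Z=5765330.4337
→ Helmert 7p (PV): X=918623.8077, Y=-2532466.5206, Z=5765842.4777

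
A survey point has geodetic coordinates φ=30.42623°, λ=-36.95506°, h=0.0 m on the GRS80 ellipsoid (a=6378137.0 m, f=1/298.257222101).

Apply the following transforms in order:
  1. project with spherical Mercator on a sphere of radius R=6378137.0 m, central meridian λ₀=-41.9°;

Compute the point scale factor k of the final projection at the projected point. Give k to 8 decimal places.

start: φ=30.426230°, λ=-36.955060°, h=0.000 m
→ into merc (λ₀=-41.9°): φ=30.42623000°, λ−λ₀=4.94494000°
scale k = 1.15971352

1.15971352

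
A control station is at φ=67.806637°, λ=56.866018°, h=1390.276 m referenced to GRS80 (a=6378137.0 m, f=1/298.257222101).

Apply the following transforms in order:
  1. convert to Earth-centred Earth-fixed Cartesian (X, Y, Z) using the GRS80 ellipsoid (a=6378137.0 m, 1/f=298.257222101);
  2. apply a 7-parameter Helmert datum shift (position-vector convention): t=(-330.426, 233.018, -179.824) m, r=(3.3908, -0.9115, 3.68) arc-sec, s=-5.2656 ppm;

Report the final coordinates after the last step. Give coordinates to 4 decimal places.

X=1320568.2664 m, Y=2023884.9660 m, Z=5884095.8562 m

start: φ=67.806637°, λ=56.866018°, h=1390.276 m
→ ECEF (a=6378137.000, f=1/298.257222101): X=1320967.7565, Y=2023735.7680, Z=5884267.5588
→ Helmert 7p (PV): X=1320568.2664, Y=2023884.9660, Z=5884095.8562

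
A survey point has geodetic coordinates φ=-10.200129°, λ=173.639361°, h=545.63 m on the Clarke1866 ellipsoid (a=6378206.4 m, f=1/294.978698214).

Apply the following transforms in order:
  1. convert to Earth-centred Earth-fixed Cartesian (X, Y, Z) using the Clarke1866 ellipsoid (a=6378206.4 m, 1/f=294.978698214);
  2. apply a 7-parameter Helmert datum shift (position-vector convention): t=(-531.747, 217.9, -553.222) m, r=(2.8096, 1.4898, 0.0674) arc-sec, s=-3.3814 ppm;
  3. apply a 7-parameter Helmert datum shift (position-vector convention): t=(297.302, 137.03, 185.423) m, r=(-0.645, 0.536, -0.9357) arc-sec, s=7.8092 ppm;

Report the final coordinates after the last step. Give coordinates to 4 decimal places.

X=-6240224.2562 m, Y=695978.7336 m, Z=-1122371.8708 m

start: φ=-10.200129°, λ=173.639361°, h=545.630 m
→ ECEF (a=6378206.400, f=1/294.978698214): X=-6239954.0856, Y=695582.6777, Z=-1122067.6846
→ Helmert 7p (PV): X=-6240473.0645, Y=695811.4707, Z=-1122562.5682
→ Helmert 7p (PV): X=-6240224.2562, Y=695978.7336, Z=-1122371.8708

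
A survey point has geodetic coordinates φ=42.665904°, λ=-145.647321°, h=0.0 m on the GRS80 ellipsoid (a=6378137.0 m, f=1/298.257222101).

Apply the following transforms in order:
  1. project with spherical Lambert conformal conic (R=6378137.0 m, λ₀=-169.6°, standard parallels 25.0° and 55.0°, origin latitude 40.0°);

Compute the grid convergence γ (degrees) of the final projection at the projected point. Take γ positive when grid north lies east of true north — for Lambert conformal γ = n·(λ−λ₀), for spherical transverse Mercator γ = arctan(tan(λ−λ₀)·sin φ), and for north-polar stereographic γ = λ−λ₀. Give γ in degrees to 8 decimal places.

start: φ=42.665904°, λ=-145.647321°, h=0.000 m
→ into lcc (λ₀=-169.6°): φ=42.66590400°, λ−λ₀=23.95267900°
convergence γ = 15.57960302°

15.57960302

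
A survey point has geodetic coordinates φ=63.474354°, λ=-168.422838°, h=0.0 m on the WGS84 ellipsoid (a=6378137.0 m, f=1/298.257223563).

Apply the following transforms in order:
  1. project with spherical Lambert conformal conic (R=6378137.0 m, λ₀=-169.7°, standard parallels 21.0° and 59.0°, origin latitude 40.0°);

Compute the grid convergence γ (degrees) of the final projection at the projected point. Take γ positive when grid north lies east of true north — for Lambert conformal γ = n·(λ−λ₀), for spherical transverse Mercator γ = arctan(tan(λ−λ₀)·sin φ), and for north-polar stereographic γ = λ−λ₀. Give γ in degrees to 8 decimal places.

0.83701669

start: φ=63.474354°, λ=-168.422838°, h=0.000 m
→ into lcc (λ₀=-169.7°): φ=63.47435400°, λ−λ₀=1.27716200°
convergence γ = 0.83701669°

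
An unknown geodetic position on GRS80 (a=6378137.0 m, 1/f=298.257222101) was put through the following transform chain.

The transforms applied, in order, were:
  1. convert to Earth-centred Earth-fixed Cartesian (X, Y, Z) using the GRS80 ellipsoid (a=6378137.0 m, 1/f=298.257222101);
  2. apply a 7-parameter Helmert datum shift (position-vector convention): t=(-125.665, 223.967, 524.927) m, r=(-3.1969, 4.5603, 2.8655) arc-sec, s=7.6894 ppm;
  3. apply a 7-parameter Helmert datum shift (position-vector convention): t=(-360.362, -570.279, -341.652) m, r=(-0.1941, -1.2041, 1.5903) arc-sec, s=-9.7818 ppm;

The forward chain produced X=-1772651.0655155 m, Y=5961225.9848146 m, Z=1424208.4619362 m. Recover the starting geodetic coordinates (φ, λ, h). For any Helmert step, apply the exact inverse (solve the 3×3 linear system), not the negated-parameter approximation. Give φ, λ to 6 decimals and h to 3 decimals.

φ=12.981015°, λ=106.554384°, h=3288.567 m

start: X=-1772651.0655, Y=5961225.9848, Z=1424208.4619 m
→ Helmert⁻¹: X=-1772253.7577, Y=5961866.9050, Z=1424580.0048
→ Helmert⁻¹: X=-1772063.1310, Y=5961599.6429, Z=1424097.3481
→ geod (Bowring, a=6378137.000): φ=12.98101500°, λ=106.55438400°, h=3288.5670 m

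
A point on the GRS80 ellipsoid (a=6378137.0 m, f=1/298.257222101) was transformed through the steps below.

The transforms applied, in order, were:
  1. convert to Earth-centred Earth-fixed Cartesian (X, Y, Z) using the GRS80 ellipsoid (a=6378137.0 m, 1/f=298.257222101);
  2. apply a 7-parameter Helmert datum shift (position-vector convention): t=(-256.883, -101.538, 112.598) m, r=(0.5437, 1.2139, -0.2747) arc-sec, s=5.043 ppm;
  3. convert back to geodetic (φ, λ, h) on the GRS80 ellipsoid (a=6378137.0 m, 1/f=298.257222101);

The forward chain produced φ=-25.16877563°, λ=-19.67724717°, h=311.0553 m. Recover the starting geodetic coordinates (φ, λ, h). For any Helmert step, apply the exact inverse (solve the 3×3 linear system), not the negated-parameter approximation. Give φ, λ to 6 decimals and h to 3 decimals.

φ=-25.168529°, λ=-19.675378°, h=514.664 m

start: φ=-25.168776°, λ=-19.677247°, h=311.055 m
→ ECEF (a=6378137.000, f=1/298.257222101): X=5439054.4984, Y=-1945026.9871, Z=-2696139.3973
→ Helmert⁻¹: X=5439302.4088, Y=-1944915.5039, Z=-2696201.2604
→ geod (Bowring, a=6378137.000): φ=-25.16852900°, λ=-19.67537800°, h=514.6640 m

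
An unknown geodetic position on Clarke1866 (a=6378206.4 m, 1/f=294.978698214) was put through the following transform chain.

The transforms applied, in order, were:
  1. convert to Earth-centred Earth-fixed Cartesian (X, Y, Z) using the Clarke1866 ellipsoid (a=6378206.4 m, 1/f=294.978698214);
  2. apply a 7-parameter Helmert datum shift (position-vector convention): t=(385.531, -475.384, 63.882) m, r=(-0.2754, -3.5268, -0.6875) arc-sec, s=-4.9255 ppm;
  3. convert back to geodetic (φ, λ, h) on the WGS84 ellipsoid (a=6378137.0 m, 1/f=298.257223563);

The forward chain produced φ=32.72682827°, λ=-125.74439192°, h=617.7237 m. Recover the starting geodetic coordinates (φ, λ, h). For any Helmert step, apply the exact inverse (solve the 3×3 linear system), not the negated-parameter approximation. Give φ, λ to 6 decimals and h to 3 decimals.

start: φ=32.726828°, λ=-125.744392°, h=617.724 m
→ ECEF (a=6378137.000, f=1/298.257223563): X=-3137831.7131, Y=-4359623.0871, Z=3428845.5903
→ Helmert⁻¹: X=-3138159.5441, Y=-4359184.2121, Z=3428846.4341
→ geod (Bowring, a=6378206.400): φ=32.72958600°, λ=-125.74996500°, h=479.6300 m

φ=32.729586°, λ=-125.749965°, h=479.630 m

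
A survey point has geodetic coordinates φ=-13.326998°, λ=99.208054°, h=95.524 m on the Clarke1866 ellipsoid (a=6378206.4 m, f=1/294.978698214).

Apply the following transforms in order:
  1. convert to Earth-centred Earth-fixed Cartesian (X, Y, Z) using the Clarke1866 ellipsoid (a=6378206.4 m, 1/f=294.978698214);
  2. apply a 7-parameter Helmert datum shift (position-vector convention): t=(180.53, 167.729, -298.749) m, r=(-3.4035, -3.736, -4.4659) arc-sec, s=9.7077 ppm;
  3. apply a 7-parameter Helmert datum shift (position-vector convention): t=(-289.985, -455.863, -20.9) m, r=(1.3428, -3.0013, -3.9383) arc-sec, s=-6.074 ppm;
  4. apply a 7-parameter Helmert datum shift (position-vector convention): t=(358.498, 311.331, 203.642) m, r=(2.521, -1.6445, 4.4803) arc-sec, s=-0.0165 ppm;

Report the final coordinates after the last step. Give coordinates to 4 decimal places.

X=-992926.9032 m, Y=6127727.2881 m, Z=-1460710.5475 m

start: φ=-13.326998°, λ=99.208054°, h=95.524 m
→ ECEF (a=6378206.400, f=1/294.978698214): X=-993348.2927, Y=6127659.7656, Z=-1460562.5721
→ Helmert 7p (PV): X=-993018.2778, Y=6127884.3871, Z=-1460994.6034
→ Helmert 7p (PV): X=-993163.9713, Y=6127419.7745, Z=-1460981.1856
→ Helmert 7p (PV): X=-992926.9032, Y=6127727.2881, Z=-1460710.5475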